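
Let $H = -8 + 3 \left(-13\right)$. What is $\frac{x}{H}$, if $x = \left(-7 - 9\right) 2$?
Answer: $\frac{32}{47} \approx 0.68085$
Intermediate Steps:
$H = -47$ ($H = -8 - 39 = -47$)
$x = -32$ ($x = \left(-16\right) 2 = -32$)
$\frac{x}{H} = - \frac{32}{-47} = \left(-32\right) \left(- \frac{1}{47}\right) = \frac{32}{47}$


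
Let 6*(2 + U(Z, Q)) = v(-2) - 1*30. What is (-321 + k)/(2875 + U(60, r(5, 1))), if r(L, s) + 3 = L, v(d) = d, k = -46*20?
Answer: -3723/8603 ≈ -0.43276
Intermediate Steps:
k = -920
r(L, s) = -3 + L
U(Z, Q) = -22/3 (U(Z, Q) = -2 + (-2 - 1*30)/6 = -2 + (-2 - 30)/6 = -2 + (1/6)*(-32) = -2 - 16/3 = -22/3)
(-321 + k)/(2875 + U(60, r(5, 1))) = (-321 - 920)/(2875 - 22/3) = -1241/8603/3 = -1241*3/8603 = -3723/8603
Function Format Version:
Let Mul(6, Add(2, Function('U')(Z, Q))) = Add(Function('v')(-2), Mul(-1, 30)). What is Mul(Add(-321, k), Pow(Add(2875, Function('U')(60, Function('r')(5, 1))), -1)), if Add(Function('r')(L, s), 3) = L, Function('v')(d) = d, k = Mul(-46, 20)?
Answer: Rational(-3723, 8603) ≈ -0.43276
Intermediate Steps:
k = -920
Function('r')(L, s) = Add(-3, L)
Function('U')(Z, Q) = Rational(-22, 3) (Function('U')(Z, Q) = Add(-2, Mul(Rational(1, 6), Add(-2, Mul(-1, 30)))) = Add(-2, Mul(Rational(1, 6), Add(-2, -30))) = Add(-2, Mul(Rational(1, 6), -32)) = Add(-2, Rational(-16, 3)) = Rational(-22, 3))
Mul(Add(-321, k), Pow(Add(2875, Function('U')(60, Function('r')(5, 1))), -1)) = Mul(Add(-321, -920), Pow(Add(2875, Rational(-22, 3)), -1)) = Mul(-1241, Pow(Rational(8603, 3), -1)) = Mul(-1241, Rational(3, 8603)) = Rational(-3723, 8603)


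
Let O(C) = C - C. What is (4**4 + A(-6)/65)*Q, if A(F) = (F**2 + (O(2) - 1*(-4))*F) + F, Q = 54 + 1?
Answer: 183106/13 ≈ 14085.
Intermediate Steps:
Q = 55
O(C) = 0
A(F) = F**2 + 5*F (A(F) = (F**2 + (0 - 1*(-4))*F) + F = (F**2 + (0 + 4)*F) + F = (F**2 + 4*F) + F = F**2 + 5*F)
(4**4 + A(-6)/65)*Q = (4**4 - 6*(5 - 6)/65)*55 = (256 - 6*(-1)*(1/65))*55 = (256 + 6*(1/65))*55 = (256 + 6/65)*55 = (16646/65)*55 = 183106/13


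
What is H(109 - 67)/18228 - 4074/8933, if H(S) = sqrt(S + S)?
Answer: -4074/8933 + sqrt(21)/9114 ≈ -0.45556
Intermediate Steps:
H(S) = sqrt(2)*sqrt(S) (H(S) = sqrt(2*S) = sqrt(2)*sqrt(S))
H(109 - 67)/18228 - 4074/8933 = (sqrt(2)*sqrt(109 - 67))/18228 - 4074/8933 = (sqrt(2)*sqrt(42))*(1/18228) - 4074*1/8933 = (2*sqrt(21))*(1/18228) - 4074/8933 = sqrt(21)/9114 - 4074/8933 = -4074/8933 + sqrt(21)/9114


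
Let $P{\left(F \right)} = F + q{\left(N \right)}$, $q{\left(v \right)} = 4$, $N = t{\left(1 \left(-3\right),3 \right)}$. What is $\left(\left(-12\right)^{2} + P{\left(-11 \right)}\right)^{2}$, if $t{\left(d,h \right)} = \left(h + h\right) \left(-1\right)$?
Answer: $18769$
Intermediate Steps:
$t{\left(d,h \right)} = - 2 h$ ($t{\left(d,h \right)} = 2 h \left(-1\right) = - 2 h$)
$N = -6$ ($N = \left(-2\right) 3 = -6$)
$P{\left(F \right)} = 4 + F$ ($P{\left(F \right)} = F + 4 = 4 + F$)
$\left(\left(-12\right)^{2} + P{\left(-11 \right)}\right)^{2} = \left(\left(-12\right)^{2} + \left(4 - 11\right)\right)^{2} = \left(144 - 7\right)^{2} = 137^{2} = 18769$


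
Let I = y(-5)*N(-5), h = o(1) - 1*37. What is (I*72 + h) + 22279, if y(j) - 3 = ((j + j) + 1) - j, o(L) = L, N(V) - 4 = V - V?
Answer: 21955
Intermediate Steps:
N(V) = 4 (N(V) = 4 + (V - V) = 4 + 0 = 4)
y(j) = 4 + j (y(j) = 3 + (((j + j) + 1) - j) = 3 + ((2*j + 1) - j) = 3 + ((1 + 2*j) - j) = 3 + (1 + j) = 4 + j)
h = -36 (h = 1 - 1*37 = 1 - 37 = -36)
I = -4 (I = (4 - 5)*4 = -1*4 = -4)
(I*72 + h) + 22279 = (-4*72 - 36) + 22279 = (-288 - 36) + 22279 = -324 + 22279 = 21955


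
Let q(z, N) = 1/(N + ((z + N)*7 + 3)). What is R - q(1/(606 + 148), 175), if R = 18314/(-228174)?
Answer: -3257642677/40229700201 ≈ -0.080976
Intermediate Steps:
q(z, N) = 1/(3 + 7*z + 8*N) (q(z, N) = 1/(N + ((N + z)*7 + 3)) = 1/(N + ((7*N + 7*z) + 3)) = 1/(N + (3 + 7*N + 7*z)) = 1/(3 + 7*z + 8*N))
R = -9157/114087 (R = 18314*(-1/228174) = -9157/114087 ≈ -0.080263)
R - q(1/(606 + 148), 175) = -9157/114087 - 1/(3 + 7/(606 + 148) + 8*175) = -9157/114087 - 1/(3 + 7/754 + 1400) = -9157/114087 - 1/1057869/754 = -9157/114087 - 1*754/1057869 = -9157/114087 - 754/1057869 = -3257642677/40229700201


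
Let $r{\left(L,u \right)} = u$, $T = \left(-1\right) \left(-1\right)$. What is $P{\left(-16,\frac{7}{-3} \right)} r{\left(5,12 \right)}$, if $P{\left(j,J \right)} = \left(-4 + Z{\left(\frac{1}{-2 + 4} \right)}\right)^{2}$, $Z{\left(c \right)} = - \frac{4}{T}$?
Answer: $768$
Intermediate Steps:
$T = 1$
$Z{\left(c \right)} = -4$ ($Z{\left(c \right)} = - \frac{4}{1} = \left(-4\right) 1 = -4$)
$P{\left(j,J \right)} = 64$ ($P{\left(j,J \right)} = \left(-4 - 4\right)^{2} = \left(-8\right)^{2} = 64$)
$P{\left(-16,\frac{7}{-3} \right)} r{\left(5,12 \right)} = 64 \cdot 12 = 768$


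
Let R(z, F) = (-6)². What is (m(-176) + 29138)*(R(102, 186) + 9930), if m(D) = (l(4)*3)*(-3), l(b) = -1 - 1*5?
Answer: 290927472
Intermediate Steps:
l(b) = -6 (l(b) = -1 - 5 = -6)
R(z, F) = 36
m(D) = 54 (m(D) = -6*3*(-3) = -18*(-3) = 54)
(m(-176) + 29138)*(R(102, 186) + 9930) = (54 + 29138)*(36 + 9930) = 29192*9966 = 290927472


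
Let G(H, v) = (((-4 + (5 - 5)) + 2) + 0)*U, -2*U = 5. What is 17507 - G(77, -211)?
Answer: 17502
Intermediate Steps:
U = -5/2 (U = -½*5 = -5/2 ≈ -2.5000)
G(H, v) = 5 (G(H, v) = (((-4 + (5 - 5)) + 2) + 0)*(-5/2) = (((-4 + 0) + 2) + 0)*(-5/2) = ((-4 + 2) + 0)*(-5/2) = (-2 + 0)*(-5/2) = -2*(-5/2) = 5)
17507 - G(77, -211) = 17507 - 1*5 = 17507 - 5 = 17502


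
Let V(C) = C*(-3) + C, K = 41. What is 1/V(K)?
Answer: -1/82 ≈ -0.012195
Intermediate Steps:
V(C) = -2*C (V(C) = -3*C + C = -2*C)
1/V(K) = 1/(-2*41) = 1/(-82) = -1/82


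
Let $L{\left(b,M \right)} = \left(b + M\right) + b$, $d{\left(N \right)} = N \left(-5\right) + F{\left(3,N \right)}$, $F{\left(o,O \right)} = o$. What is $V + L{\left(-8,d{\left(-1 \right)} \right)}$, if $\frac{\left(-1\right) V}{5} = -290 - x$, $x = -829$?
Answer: $-2703$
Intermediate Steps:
$d{\left(N \right)} = 3 - 5 N$ ($d{\left(N \right)} = N \left(-5\right) + 3 = - 5 N + 3 = 3 - 5 N$)
$L{\left(b,M \right)} = M + 2 b$ ($L{\left(b,M \right)} = \left(M + b\right) + b = M + 2 b$)
$V = -2695$ ($V = - 5 \left(-290 - -829\right) = - 5 \left(-290 + 829\right) = \left(-5\right) 539 = -2695$)
$V + L{\left(-8,d{\left(-1 \right)} \right)} = -2695 + \left(\left(3 - -5\right) + 2 \left(-8\right)\right) = -2695 + \left(\left(3 + 5\right) - 16\right) = -2695 + \left(8 - 16\right) = -2695 - 8 = -2703$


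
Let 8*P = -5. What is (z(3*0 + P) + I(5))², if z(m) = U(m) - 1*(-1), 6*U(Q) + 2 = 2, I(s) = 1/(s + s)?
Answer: 121/100 ≈ 1.2100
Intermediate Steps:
P = -5/8 (P = (⅛)*(-5) = -5/8 ≈ -0.62500)
I(s) = 1/(2*s)
U(Q) = 0 (U(Q) = -⅓ + (⅙)*2 = -⅓ + ⅓ = 0)
z(m) = 1 (z(m) = 0 - 1*(-1) = 0 + 1 = 1)
(z(3*0 + P) + I(5))² = (1 + (½)/5)² = (1 + (½)*(⅕))² = (1 + ⅒)² = (11/10)² = 121/100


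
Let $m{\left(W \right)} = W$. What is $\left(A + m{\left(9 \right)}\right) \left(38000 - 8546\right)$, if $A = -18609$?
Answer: $-547844400$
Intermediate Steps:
$\left(A + m{\left(9 \right)}\right) \left(38000 - 8546\right) = \left(-18609 + 9\right) \left(38000 - 8546\right) = \left(-18600\right) 29454 = -547844400$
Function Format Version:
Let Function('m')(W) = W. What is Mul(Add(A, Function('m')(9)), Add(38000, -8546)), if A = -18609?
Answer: -547844400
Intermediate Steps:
Mul(Add(A, Function('m')(9)), Add(38000, -8546)) = Mul(Add(-18609, 9), Add(38000, -8546)) = Mul(-18600, 29454) = -547844400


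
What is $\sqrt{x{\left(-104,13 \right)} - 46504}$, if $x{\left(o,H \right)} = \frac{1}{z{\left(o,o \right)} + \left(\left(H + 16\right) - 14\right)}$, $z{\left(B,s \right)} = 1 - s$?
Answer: $\frac{i \sqrt{167414370}}{60} \approx 215.65 i$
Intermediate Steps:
$x{\left(o,H \right)} = \frac{1}{3 + H - o}$ ($x{\left(o,H \right)} = \frac{1}{\left(1 - o\right) + \left(\left(H + 16\right) - 14\right)} = \frac{1}{\left(1 - o\right) + \left(\left(16 + H\right) - 14\right)} = \frac{1}{\left(1 - o\right) + \left(2 + H\right)} = \frac{1}{3 + H - o}$)
$\sqrt{x{\left(-104,13 \right)} - 46504} = \sqrt{\frac{1}{3 + 13 - -104} - 46504} = \sqrt{\frac{1}{3 + 13 + 104} - 46504} = \sqrt{\frac{1}{120} - 46504} = \sqrt{- \frac{5580479}{120}} = \frac{i \sqrt{167414370}}{60}$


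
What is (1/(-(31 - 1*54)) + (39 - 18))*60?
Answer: 29040/23 ≈ 1262.6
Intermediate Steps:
(1/(-(31 - 1*54)) + (39 - 18))*60 = (1/(-(31 - 54)) + 21)*60 = (1/(-1*(-23)) + 21)*60 = (1/23 + 21)*60 = (484/23)*60 = 29040/23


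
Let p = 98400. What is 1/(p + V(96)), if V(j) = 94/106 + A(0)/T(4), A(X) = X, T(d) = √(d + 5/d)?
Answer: 53/5215247 ≈ 1.0163e-5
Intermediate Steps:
V(j) = 47/53 (V(j) = 94/106 + 0/(√(4 + 5/4)) = 94*(1/106) + 0/(√(4 + 5*(¼))) = 47/53 + 0/(√(4 + 5/4)) = 47/53 + 0/(√(21/4)) = 47/53 + 0/((√21/2)) = 47/53 + 0*(2*√21/21) = 47/53 + 0 = 47/53)
1/(p + V(96)) = 1/(98400 + 47/53) = 1/(5215247/53) = 53/5215247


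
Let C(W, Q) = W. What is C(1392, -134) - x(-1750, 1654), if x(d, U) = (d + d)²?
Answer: -12248608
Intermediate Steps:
x(d, U) = 4*d² (x(d, U) = (2*d)² = 4*d²)
C(1392, -134) - x(-1750, 1654) = 1392 - 4*(-1750)² = 1392 - 4*3062500 = 1392 - 1*12250000 = 1392 - 12250000 = -12248608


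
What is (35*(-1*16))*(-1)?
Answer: 560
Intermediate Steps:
(35*(-1*16))*(-1) = (35*(-16))*(-1) = -560*(-1) = 560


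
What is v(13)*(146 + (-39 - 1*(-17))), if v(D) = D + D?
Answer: 3224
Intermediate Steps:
v(D) = 2*D
v(13)*(146 + (-39 - 1*(-17))) = (2*13)*(146 + (-39 - 1*(-17))) = 26*(146 + (-39 + 17)) = 26*(146 - 22) = 26*124 = 3224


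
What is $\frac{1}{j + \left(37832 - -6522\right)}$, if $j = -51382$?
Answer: $- \frac{1}{7028} \approx -0.00014229$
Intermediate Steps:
$\frac{1}{j + \left(37832 - -6522\right)} = \frac{1}{-51382 + \left(37832 - -6522\right)} = \frac{1}{-51382 + \left(37832 + 6522\right)} = \frac{1}{-51382 + 44354} = \frac{1}{-7028} = - \frac{1}{7028}$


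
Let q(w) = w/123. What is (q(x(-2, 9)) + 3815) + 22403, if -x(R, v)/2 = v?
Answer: 1074932/41 ≈ 26218.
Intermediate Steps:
x(R, v) = -2*v
q(w) = w/123 (q(w) = w*(1/123) = w/123)
(q(x(-2, 9)) + 3815) + 22403 = ((-2*9)/123 + 3815) + 22403 = ((1/123)*(-18) + 3815) + 22403 = (-6/41 + 3815) + 22403 = 156409/41 + 22403 = 1074932/41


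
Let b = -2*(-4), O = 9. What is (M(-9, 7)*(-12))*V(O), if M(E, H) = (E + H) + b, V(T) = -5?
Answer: 360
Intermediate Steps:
b = 8
M(E, H) = 8 + E + H (M(E, H) = (E + H) + 8 = 8 + E + H)
(M(-9, 7)*(-12))*V(O) = ((8 - 9 + 7)*(-12))*(-5) = (6*(-12))*(-5) = -72*(-5) = 360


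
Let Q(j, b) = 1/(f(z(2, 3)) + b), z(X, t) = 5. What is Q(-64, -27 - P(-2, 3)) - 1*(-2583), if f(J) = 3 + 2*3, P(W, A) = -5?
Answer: 33578/13 ≈ 2582.9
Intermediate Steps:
f(J) = 9 (f(J) = 3 + 6 = 9)
Q(j, b) = 1/(9 + b)
Q(-64, -27 - P(-2, 3)) - 1*(-2583) = 1/(9 + (-27 - 1*(-5))) - 1*(-2583) = 1/(9 + (-27 + 5)) + 2583 = 1/(9 - 22) + 2583 = 1/(-13) + 2583 = -1/13 + 2583 = 33578/13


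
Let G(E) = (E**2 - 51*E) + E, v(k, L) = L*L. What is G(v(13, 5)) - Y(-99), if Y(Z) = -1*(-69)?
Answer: -694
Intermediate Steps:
Y(Z) = 69
v(k, L) = L**2
G(E) = E**2 - 50*E
G(v(13, 5)) - Y(-99) = 5**2*(-50 + 5**2) - 1*69 = 25*(-50 + 25) - 69 = 25*(-25) - 69 = -625 - 69 = -694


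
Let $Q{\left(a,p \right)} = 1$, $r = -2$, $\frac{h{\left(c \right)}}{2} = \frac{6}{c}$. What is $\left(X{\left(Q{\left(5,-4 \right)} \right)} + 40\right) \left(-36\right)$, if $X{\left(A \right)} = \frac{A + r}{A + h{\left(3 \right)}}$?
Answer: $- \frac{7164}{5} \approx -1432.8$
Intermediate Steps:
$h{\left(c \right)} = \frac{12}{c}$ ($h{\left(c \right)} = 2 \frac{6}{c} = \frac{12}{c}$)
$X{\left(A \right)} = \frac{-2 + A}{4 + A}$ ($X{\left(A \right)} = \frac{A - 2}{A + \frac{12}{3}} = \frac{-2 + A}{A + 12 \cdot \frac{1}{3}} = \frac{-2 + A}{A + 4} = \frac{-2 + A}{4 + A}$)
$\left(X{\left(Q{\left(5,-4 \right)} \right)} + 40\right) \left(-36\right) = \left(\frac{-2 + 1}{4 + 1} + 40\right) \left(-36\right) = \left(\frac{1}{5} \left(-1\right) + 40\right) \left(-36\right) = \left(- \frac{1}{5} + 40\right) \left(-36\right) = \frac{199}{5} \left(-36\right) = - \frac{7164}{5}$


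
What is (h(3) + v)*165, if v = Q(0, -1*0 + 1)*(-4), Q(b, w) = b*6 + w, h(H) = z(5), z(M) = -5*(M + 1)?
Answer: -5610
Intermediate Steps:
z(M) = -5 - 5*M (z(M) = -5*(1 + M) = -5 - 5*M)
h(H) = -30 (h(H) = -5 - 5*5 = -5 - 25 = -30)
Q(b, w) = w + 6*b (Q(b, w) = 6*b + w = w + 6*b)
v = -4 (v = ((-1*0 + 1) + 6*0)*(-4) = ((0 + 1) + 0)*(-4) = (1 + 0)*(-4) = 1*(-4) = -4)
(h(3) + v)*165 = (-30 - 4)*165 = -34*165 = -5610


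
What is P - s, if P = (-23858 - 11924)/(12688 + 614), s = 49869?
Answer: -331696610/6651 ≈ -49872.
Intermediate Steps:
P = -17891/6651 (P = -35782/13302 = -35782*1/13302 = -17891/6651 ≈ -2.6900)
P - s = -17891/6651 - 1*49869 = -17891/6651 - 49869 = -331696610/6651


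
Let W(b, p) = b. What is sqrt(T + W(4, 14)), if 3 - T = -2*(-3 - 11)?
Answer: I*sqrt(21) ≈ 4.5826*I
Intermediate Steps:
T = -25 (T = 3 - (-2)*(-3 - 11) = 3 - (-2)*(-14) = 3 - 1*28 = 3 - 28 = -25)
sqrt(T + W(4, 14)) = sqrt(-25 + 4) = sqrt(-21) = I*sqrt(21)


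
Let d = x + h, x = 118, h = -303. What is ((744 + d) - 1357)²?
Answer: 636804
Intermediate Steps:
d = -185 (d = 118 - 303 = -185)
((744 + d) - 1357)² = ((744 - 185) - 1357)² = (559 - 1357)² = (-798)² = 636804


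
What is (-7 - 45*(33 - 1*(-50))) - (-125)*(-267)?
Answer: -37117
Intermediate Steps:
(-7 - 45*(33 - 1*(-50))) - (-125)*(-267) = (-7 - 45*(33 + 50)) - 1*33375 = (-7 - 45*83) - 33375 = (-7 - 3735) - 33375 = -3742 - 33375 = -37117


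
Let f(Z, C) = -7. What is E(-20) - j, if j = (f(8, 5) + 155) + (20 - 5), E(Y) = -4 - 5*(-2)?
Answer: -157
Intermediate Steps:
E(Y) = 6 (E(Y) = -4 + 10 = 6)
j = 163 (j = (-7 + 155) + (20 - 5) = 148 + 15 = 163)
E(-20) - j = 6 - 1*163 = 6 - 163 = -157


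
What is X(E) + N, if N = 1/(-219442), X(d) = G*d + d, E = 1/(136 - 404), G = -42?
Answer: 4498427/29405228 ≈ 0.15298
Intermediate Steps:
E = -1/268 (E = 1/(-268) = -1/268 ≈ -0.0037313)
X(d) = -41*d (X(d) = -42*d + d = -41*d)
N = -1/219442 ≈ -4.5570e-6
X(E) + N = -41*(-1/268) - 1/219442 = 41/268 - 1/219442 = 4498427/29405228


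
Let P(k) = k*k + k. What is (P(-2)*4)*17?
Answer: 136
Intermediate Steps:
P(k) = k + k² (P(k) = k² + k = k + k²)
(P(-2)*4)*17 = (-2*(1 - 2)*4)*17 = (-2*(-1)*4)*17 = (2*4)*17 = 8*17 = 136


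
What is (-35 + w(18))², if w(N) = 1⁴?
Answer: 1156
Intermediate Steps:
w(N) = 1
(-35 + w(18))² = (-35 + 1)² = (-34)² = 1156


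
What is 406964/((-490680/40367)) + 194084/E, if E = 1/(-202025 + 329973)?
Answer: 3046218250078493/122670 ≈ 2.4833e+10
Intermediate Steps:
E = 1/127948 ≈ 7.8157e-6
406964/((-490680/40367)) + 194084/E = 406964/((-490680/40367)) + 194084/(1/127948) = 406964/((-490680*1/40367)) + 194084*127948 = 406964/(-490680/40367) + 24832659632 = 406964*(-40367/490680) + 24832659632 = -4106978947/122670 + 24832659632 = 3046218250078493/122670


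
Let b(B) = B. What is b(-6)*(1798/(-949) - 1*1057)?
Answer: 6029346/949 ≈ 6353.4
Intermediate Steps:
b(-6)*(1798/(-949) - 1*1057) = -6*(1798/(-949) - 1*1057) = -6*(1798*(-1/949) - 1057) = -6*(-1798/949 - 1057) = -6*(-1004891/949) = 6029346/949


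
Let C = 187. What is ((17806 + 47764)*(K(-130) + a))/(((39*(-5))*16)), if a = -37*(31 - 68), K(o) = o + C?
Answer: -4675141/156 ≈ -29969.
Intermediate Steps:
K(o) = 187 + o (K(o) = o + 187 = 187 + o)
a = 1369 (a = -37*(-37) = 1369)
((17806 + 47764)*(K(-130) + a))/(((39*(-5))*16)) = ((17806 + 47764)*((187 - 130) + 1369))/(((39*(-5))*16)) = (65570*(57 + 1369))/((-195*16)) = (65570*1426)/(-3120) = 93502820*(-1/3120) = -4675141/156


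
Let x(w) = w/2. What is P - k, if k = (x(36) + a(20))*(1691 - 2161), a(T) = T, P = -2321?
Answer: 15539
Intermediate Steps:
x(w) = w/2 (x(w) = w*(½) = w/2)
k = -17860 (k = ((½)*36 + 20)*(1691 - 2161) = (18 + 20)*(-470) = 38*(-470) = -17860)
P - k = -2321 - 1*(-17860) = -2321 + 17860 = 15539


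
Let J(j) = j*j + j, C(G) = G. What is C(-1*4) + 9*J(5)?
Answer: 266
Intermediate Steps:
J(j) = j + j**2 (J(j) = j**2 + j = j + j**2)
C(-1*4) + 9*J(5) = -1*4 + 9*(5*(1 + 5)) = -4 + 9*(5*6) = -4 + 9*30 = -4 + 270 = 266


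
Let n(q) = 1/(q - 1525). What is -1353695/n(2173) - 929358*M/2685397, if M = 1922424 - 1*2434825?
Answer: -2355138898792362/2685397 ≈ -8.7702e+8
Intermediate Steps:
M = -512401 (M = 1922424 - 2434825 = -512401)
n(q) = 1/(-1525 + q)
-1353695/n(2173) - 929358*M/2685397 = -1353695/(1/(-1525 + 2173)) - 929358/(2685397/(-512401)) = -1353695/(1/648) - 929358/(2685397*(-1/512401)) = -1353695/1/648 - 929358/(-2685397/512401) = -1353695*648 - 929358*(-512401/2685397) = -877194360 + 476203968558/2685397 = -2355138898792362/2685397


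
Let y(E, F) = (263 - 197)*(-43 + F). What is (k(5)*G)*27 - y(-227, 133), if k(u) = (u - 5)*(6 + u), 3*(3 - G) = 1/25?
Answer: -5940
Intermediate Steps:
G = 224/75 (G = 3 - ⅓/25 = 3 - ⅓*1/25 = 3 - 1/75 = 224/75 ≈ 2.9867)
y(E, F) = -2838 + 66*F (y(E, F) = 66*(-43 + F) = -2838 + 66*F)
k(u) = (-5 + u)*(6 + u)
(k(5)*G)*27 - y(-227, 133) = ((-30 + 5 + 5²)*(224/75))*27 - (-2838 + 66*133) = ((-30 + 5 + 25)*(224/75))*27 - (-2838 + 8778) = (0*(224/75))*27 - 1*5940 = 0*27 - 5940 = 0 - 5940 = -5940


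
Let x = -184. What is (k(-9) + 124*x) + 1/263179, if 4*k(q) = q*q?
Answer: -23997450753/1052716 ≈ -22796.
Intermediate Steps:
k(q) = q²/4 (k(q) = (q*q)/4 = q²/4)
(k(-9) + 124*x) + 1/263179 = ((¼)*(-9)² + 124*(-184)) + 1/263179 = ((¼)*81 - 22816) + 1/263179 = (81/4 - 22816) + 1/263179 = -91183/4 + 1/263179 = -23997450753/1052716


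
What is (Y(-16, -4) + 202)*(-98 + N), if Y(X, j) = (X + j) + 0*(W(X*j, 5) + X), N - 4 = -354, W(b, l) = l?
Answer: -81536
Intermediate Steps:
N = -350 (N = 4 - 354 = -350)
Y(X, j) = X + j (Y(X, j) = (X + j) + 0*(5 + X) = (X + j) + 0 = X + j)
(Y(-16, -4) + 202)*(-98 + N) = ((-16 - 4) + 202)*(-98 - 350) = (-20 + 202)*(-448) = 182*(-448) = -81536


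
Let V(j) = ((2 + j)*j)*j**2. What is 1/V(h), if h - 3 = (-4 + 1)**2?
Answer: 1/24192 ≈ 4.1336e-5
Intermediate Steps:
h = 12 (h = 3 + (-4 + 1)**2 = 3 + (-3)**2 = 3 + 9 = 12)
V(j) = j**3*(2 + j) (V(j) = (j*(2 + j))*j**2 = j**3*(2 + j))
1/V(h) = 1/(12**3*(2 + 12)) = 1/(1728*14) = 1/24192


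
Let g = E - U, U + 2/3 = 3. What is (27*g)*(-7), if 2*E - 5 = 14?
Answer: -2709/2 ≈ -1354.5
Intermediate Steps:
E = 19/2 (E = 5/2 + (½)*14 = 5/2 + 7 = 19/2 ≈ 9.5000)
U = 7/3 (U = -⅔ + 3 = 7/3 ≈ 2.3333)
g = 43/6 (g = 19/2 - 1*7/3 = 19/2 - 7/3 = 43/6 ≈ 7.1667)
(27*g)*(-7) = (27*(43/6))*(-7) = (387/2)*(-7) = -2709/2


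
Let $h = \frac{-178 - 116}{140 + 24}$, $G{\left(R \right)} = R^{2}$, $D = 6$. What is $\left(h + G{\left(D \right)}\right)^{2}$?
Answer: $\frac{7868025}{6724} \approx 1170.1$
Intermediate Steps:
$h = - \frac{147}{82}$ ($h = - \frac{294}{164} = \left(-294\right) \frac{1}{164} = - \frac{147}{82} \approx -1.7927$)
$\left(h + G{\left(D \right)}\right)^{2} = \left(- \frac{147}{82} + 6^{2}\right)^{2} = \left(- \frac{147}{82} + 36\right)^{2} = \left(\frac{2805}{82}\right)^{2} = \frac{7868025}{6724}$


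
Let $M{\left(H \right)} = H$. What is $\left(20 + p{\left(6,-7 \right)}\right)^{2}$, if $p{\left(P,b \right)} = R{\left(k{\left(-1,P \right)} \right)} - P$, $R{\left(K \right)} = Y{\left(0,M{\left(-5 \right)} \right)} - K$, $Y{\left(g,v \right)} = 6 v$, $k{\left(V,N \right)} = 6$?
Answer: $484$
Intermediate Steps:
$R{\left(K \right)} = -30 - K$ ($R{\left(K \right)} = 6 \left(-5\right) - K = -30 - K$)
$p{\left(P,b \right)} = -36 - P$ ($p{\left(P,b \right)} = \left(-30 - 6\right) - P = -36 - P$)
$\left(20 + p{\left(6,-7 \right)}\right)^{2} = \left(20 - 42\right)^{2} = \left(-22\right)^{2} = 484$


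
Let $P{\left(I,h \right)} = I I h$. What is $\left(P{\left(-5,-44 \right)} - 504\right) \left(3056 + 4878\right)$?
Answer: $-12726136$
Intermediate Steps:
$P{\left(I,h \right)} = h I^{2}$ ($P{\left(I,h \right)} = I^{2} h = h I^{2}$)
$\left(P{\left(-5,-44 \right)} - 504\right) \left(3056 + 4878\right) = \left(- 44 \left(-5\right)^{2} - 504\right) \left(3056 + 4878\right) = \left(\left(-44\right) 25 - 504\right) 7934 = \left(-1100 - 504\right) 7934 = \left(-1604\right) 7934 = -12726136$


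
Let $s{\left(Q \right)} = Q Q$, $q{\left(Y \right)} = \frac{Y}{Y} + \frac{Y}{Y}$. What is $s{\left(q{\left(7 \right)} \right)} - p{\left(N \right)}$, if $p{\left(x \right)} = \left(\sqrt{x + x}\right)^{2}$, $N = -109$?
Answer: $222$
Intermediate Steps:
$q{\left(Y \right)} = 2$ ($q{\left(Y \right)} = 1 + 1 = 2$)
$s{\left(Q \right)} = Q^{2}$
$p{\left(x \right)} = 2 x$ ($p{\left(x \right)} = \left(\sqrt{2 x}\right)^{2} = \left(\sqrt{2} \sqrt{x}\right)^{2} = 2 x$)
$s{\left(q{\left(7 \right)} \right)} - p{\left(N \right)} = 2^{2} - 2 \left(-109\right) = 4 - -218 = 4 + 218 = 222$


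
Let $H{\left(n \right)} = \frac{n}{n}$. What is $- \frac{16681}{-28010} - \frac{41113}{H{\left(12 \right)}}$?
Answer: $- \frac{1151558449}{28010} \approx -41112.0$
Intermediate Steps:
$H{\left(n \right)} = 1$
$- \frac{16681}{-28010} - \frac{41113}{H{\left(12 \right)}} = - \frac{16681}{-28010} - \frac{41113}{1} = \left(-16681\right) \left(- \frac{1}{28010}\right) - 41113 = \frac{16681}{28010} - 41113 = - \frac{1151558449}{28010}$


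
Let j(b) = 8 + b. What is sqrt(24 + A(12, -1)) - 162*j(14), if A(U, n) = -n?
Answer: -3559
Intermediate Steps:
sqrt(24 + A(12, -1)) - 162*j(14) = sqrt(24 - 1*(-1)) - 162*(8 + 14) = sqrt(24 + 1) - 162*22 = sqrt(25) - 3564 = 5 - 3564 = -3559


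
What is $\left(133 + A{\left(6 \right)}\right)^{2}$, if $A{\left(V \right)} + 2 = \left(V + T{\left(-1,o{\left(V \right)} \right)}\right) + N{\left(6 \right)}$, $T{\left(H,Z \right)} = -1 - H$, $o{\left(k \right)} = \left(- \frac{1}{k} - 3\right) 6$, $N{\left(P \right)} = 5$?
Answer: $20164$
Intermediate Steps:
$o{\left(k \right)} = -18 - \frac{6}{k}$ ($o{\left(k \right)} = \left(-3 - \frac{1}{k}\right) 6 = -18 - \frac{6}{k}$)
$A{\left(V \right)} = 3 + V$ ($A{\left(V \right)} = -2 + \left(\left(V - 0\right) + 5\right) = -2 + \left(\left(V + \left(-1 + 1\right)\right) + 5\right) = -2 + \left(\left(V + 0\right) + 5\right) = -2 + \left(V + 5\right) = -2 + \left(5 + V\right) = 3 + V$)
$\left(133 + A{\left(6 \right)}\right)^{2} = \left(133 + \left(3 + 6\right)\right)^{2} = \left(133 + 9\right)^{2} = 142^{2} = 20164$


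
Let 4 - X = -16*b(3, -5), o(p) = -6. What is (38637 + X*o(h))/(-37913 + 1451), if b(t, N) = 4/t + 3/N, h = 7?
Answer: -1871/1770 ≈ -1.0571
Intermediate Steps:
b(t, N) = 3/N + 4/t
X = 236/15 (X = 4 - (-16)*(3/(-5) + 4/3) = 4 - (-16)*(3*(-⅕) + 4*(⅓)) = 4 - (-16)*(-⅗ + 4/3) = 4 - (-16)*11/15 = 4 - 1*(-176/15) = 4 + 176/15 = 236/15 ≈ 15.733)
(38637 + X*o(h))/(-37913 + 1451) = (38637 + (236/15)*(-6))/(-37913 + 1451) = (38637 - 472/5)/(-36462) = (192713/5)*(-1/36462) = -1871/1770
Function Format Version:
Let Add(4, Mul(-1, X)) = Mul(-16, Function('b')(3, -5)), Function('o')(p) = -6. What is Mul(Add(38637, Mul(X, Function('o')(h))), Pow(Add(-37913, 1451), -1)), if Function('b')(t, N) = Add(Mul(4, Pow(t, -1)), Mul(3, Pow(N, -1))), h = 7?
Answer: Rational(-1871, 1770) ≈ -1.0571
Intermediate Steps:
Function('b')(t, N) = Add(Mul(3, Pow(N, -1)), Mul(4, Pow(t, -1)))
X = Rational(236, 15) (X = Add(4, Mul(-1, Mul(-16, Add(Mul(3, Pow(-5, -1)), Mul(4, Pow(3, -1)))))) = Add(4, Mul(-1, Mul(-16, Add(Mul(3, Rational(-1, 5)), Mul(4, Rational(1, 3)))))) = Add(4, Mul(-1, Mul(-16, Add(Rational(-3, 5), Rational(4, 3))))) = Add(4, Mul(-1, Mul(-16, Rational(11, 15)))) = Add(4, Mul(-1, Rational(-176, 15))) = Add(4, Rational(176, 15)) = Rational(236, 15) ≈ 15.733)
Mul(Add(38637, Mul(X, Function('o')(h))), Pow(Add(-37913, 1451), -1)) = Mul(Add(38637, Mul(Rational(236, 15), -6)), Pow(Add(-37913, 1451), -1)) = Mul(Add(38637, Rational(-472, 5)), Pow(-36462, -1)) = Mul(Rational(192713, 5), Rational(-1, 36462)) = Rational(-1871, 1770)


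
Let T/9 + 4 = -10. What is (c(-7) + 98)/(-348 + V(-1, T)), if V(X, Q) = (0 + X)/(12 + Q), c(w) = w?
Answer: -10374/39671 ≈ -0.26150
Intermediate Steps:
T = -126 (T = -36 + 9*(-10) = -36 - 90 = -126)
V(X, Q) = X/(12 + Q)
(c(-7) + 98)/(-348 + V(-1, T)) = (-7 + 98)/(-348 - 1/(12 - 126)) = 91/(-348 - 1/(-114)) = 91/(-348 - 1*(-1/114)) = 91/(-348 + 1/114) = 91/(-39671/114) = 91*(-114/39671) = -10374/39671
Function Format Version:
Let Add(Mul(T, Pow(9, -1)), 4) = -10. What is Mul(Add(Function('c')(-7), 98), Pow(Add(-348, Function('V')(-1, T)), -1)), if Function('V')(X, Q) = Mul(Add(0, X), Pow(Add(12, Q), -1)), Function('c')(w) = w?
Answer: Rational(-10374, 39671) ≈ -0.26150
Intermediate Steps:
T = -126 (T = Add(-36, Mul(9, -10)) = Add(-36, -90) = -126)
Function('V')(X, Q) = Mul(X, Pow(Add(12, Q), -1))
Mul(Add(Function('c')(-7), 98), Pow(Add(-348, Function('V')(-1, T)), -1)) = Mul(Add(-7, 98), Pow(Add(-348, Mul(-1, Pow(Add(12, -126), -1))), -1)) = Mul(91, Pow(Add(-348, Mul(-1, Pow(-114, -1))), -1)) = Mul(91, Pow(Add(-348, Mul(-1, Rational(-1, 114))), -1)) = Mul(91, Pow(Add(-348, Rational(1, 114)), -1)) = Mul(91, Pow(Rational(-39671, 114), -1)) = Mul(91, Rational(-114, 39671)) = Rational(-10374, 39671)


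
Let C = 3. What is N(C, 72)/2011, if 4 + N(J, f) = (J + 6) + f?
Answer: 77/2011 ≈ 0.038289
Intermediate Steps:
N(J, f) = 2 + J + f (N(J, f) = -4 + ((J + 6) + f) = -4 + ((6 + J) + f) = -4 + (6 + J + f) = 2 + J + f)
N(C, 72)/2011 = (2 + 3 + 72)/2011 = 77*(1/2011) = 77/2011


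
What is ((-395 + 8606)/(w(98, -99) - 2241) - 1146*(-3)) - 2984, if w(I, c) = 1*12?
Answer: 334585/743 ≈ 450.32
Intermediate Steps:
w(I, c) = 12
((-395 + 8606)/(w(98, -99) - 2241) - 1146*(-3)) - 2984 = ((-395 + 8606)/(12 - 2241) - 1146*(-3)) - 2984 = (8211/(-2229) + 3438) - 2984 = (8211*(-1/2229) + 3438) - 2984 = (-2737/743 + 3438) - 2984 = 2551697/743 - 2984 = 334585/743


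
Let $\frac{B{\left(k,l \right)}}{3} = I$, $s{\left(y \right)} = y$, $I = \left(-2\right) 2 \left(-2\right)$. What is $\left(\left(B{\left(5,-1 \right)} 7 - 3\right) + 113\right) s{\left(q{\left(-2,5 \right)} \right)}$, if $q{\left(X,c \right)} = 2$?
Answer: $556$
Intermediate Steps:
$I = 8$ ($I = \left(-4\right) \left(-2\right) = 8$)
$B{\left(k,l \right)} = 24$ ($B{\left(k,l \right)} = 3 \cdot 8 = 24$)
$\left(\left(B{\left(5,-1 \right)} 7 - 3\right) + 113\right) s{\left(q{\left(-2,5 \right)} \right)} = \left(\left(24 \cdot 7 - 3\right) + 113\right) 2 = \left(\left(168 - 3\right) + 113\right) 2 = \left(165 + 113\right) 2 = 278 \cdot 2 = 556$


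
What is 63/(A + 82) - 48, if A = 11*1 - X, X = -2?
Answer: -4497/95 ≈ -47.337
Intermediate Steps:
A = 13 (A = 11*1 - 1*(-2) = 11 + 2 = 13)
63/(A + 82) - 48 = 63/(13 + 82) - 48 = 63/95 - 48 = -4497/95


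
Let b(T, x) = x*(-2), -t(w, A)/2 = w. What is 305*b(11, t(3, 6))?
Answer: 3660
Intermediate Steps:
t(w, A) = -2*w
b(T, x) = -2*x
305*b(11, t(3, 6)) = 305*(-(-4)*3) = 305*(-2*(-6)) = 305*12 = 3660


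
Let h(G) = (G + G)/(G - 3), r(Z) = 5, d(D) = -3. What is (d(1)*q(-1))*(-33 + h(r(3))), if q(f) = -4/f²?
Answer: -336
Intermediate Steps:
q(f) = -4/f²
h(G) = 2*G/(-3 + G) (h(G) = (2*G)/(-3 + G) = 2*G/(-3 + G))
(d(1)*q(-1))*(-33 + h(r(3))) = (-(-12)/(-1)²)*(-33 + 2*5/(-3 + 5)) = (-(-12))*(-33 + 2*5/2) = (-3*(-4))*(-33 + 2*5*(½)) = 12*(-33 + 5) = 12*(-28) = -336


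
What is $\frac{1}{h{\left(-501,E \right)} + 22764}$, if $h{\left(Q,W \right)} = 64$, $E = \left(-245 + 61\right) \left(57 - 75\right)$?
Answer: $\frac{1}{22828} \approx 4.3806 \cdot 10^{-5}$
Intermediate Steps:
$E = 3312$ ($E = \left(-184\right) \left(-18\right) = 3312$)
$\frac{1}{h{\left(-501,E \right)} + 22764} = \frac{1}{64 + 22764} = \frac{1}{22828}$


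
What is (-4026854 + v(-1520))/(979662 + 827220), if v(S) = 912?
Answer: -2012971/903441 ≈ -2.2281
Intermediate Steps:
(-4026854 + v(-1520))/(979662 + 827220) = (-4026854 + 912)/(979662 + 827220) = -4025942/1806882 = -4025942*1/1806882 = -2012971/903441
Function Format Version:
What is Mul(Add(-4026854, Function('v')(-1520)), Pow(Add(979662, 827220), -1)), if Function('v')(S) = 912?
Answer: Rational(-2012971, 903441) ≈ -2.2281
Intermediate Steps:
Mul(Add(-4026854, Function('v')(-1520)), Pow(Add(979662, 827220), -1)) = Mul(Add(-4026854, 912), Pow(Add(979662, 827220), -1)) = Mul(-4025942, Pow(1806882, -1)) = Mul(-4025942, Rational(1, 1806882)) = Rational(-2012971, 903441)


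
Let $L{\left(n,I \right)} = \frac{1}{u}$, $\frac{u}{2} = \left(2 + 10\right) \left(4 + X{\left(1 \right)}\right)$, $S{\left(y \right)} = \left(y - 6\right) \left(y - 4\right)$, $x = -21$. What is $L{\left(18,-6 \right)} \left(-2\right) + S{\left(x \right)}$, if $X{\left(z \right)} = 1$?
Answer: $\frac{40499}{60} \approx 674.98$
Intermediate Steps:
$S{\left(y \right)} = \left(-6 + y\right) \left(-4 + y\right)$
$u = 120$ ($u = 2 \left(2 + 10\right) \left(4 + 1\right) = 2 \cdot 12 \cdot 5 = 2 \cdot 60 = 120$)
$L{\left(n,I \right)} = \frac{1}{120}$
$L{\left(18,-6 \right)} \left(-2\right) + S{\left(x \right)} = \frac{1}{120} \left(-2\right) + \left(24 + \left(-21\right)^{2} - -210\right) = - \frac{1}{60} + \left(24 + 441 + 210\right) = - \frac{1}{60} + 675 = \frac{40499}{60}$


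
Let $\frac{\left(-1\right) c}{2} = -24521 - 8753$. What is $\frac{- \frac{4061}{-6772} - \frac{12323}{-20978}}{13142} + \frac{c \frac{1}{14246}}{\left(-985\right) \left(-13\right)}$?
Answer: $\frac{2279536142481757}{5008481840542690120} \approx 0.00045514$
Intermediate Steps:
$c = 66548$ ($c = - 2 \left(-24521 - 8753\right) = \left(-2\right) \left(-33274\right) = 66548$)
$\frac{- \frac{4061}{-6772} - \frac{12323}{-20978}}{13142} + \frac{c \frac{1}{14246}}{\left(-985\right) \left(-13\right)} = \frac{- \frac{4061}{-6772} - \frac{12323}{-20978}}{13142} + \frac{66548 \cdot \frac{1}{14246}}{\left(-985\right) \left(-13\right)} = \left(\left(-4061\right) \left(- \frac{1}{6772}\right) - - \frac{12323}{20978}\right) \frac{1}{13142} + \frac{66548 \cdot \frac{1}{14246}}{12805} = \left(\frac{4061}{6772} + \frac{12323}{20978}\right) \frac{1}{13142} + \frac{33274}{7123} \cdot \frac{1}{12805} = \frac{84321507}{71031508} \cdot \frac{1}{13142} + \frac{33274}{91210015} = \frac{84321507}{933496078136} + \frac{33274}{91210015} = \frac{2279536142481757}{5008481840542690120}$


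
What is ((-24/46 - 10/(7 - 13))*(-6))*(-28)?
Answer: 4424/23 ≈ 192.35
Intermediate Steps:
((-24/46 - 10/(7 - 13))*(-6))*(-28) = ((-24*1/46 - 10/(-6))*(-6))*(-28) = ((-12/23 - 10*(-1/6))*(-6))*(-28) = ((-12/23 + 5/3)*(-6))*(-28) = ((79/69)*(-6))*(-28) = -158/23*(-28) = 4424/23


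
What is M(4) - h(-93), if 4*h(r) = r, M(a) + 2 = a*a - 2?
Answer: 141/4 ≈ 35.250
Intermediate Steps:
M(a) = -4 + a² (M(a) = -2 + (a*a - 2) = -2 + (a² - 2) = -2 + (-2 + a²) = -4 + a²)
h(r) = r/4
M(4) - h(-93) = (-4 + 4²) - (-93)/4 = (-4 + 16) - 1*(-93/4) = 12 + 93/4 = 141/4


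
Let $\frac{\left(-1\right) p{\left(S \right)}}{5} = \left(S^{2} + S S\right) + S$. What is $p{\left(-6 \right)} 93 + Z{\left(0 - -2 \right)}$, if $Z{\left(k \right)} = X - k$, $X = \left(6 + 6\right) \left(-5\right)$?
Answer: $-30752$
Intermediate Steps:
$X = -60$ ($X = 12 \left(-5\right) = -60$)
$p{\left(S \right)} = - 10 S^{2} - 5 S$ ($p{\left(S \right)} = - 5 \left(\left(S^{2} + S S\right) + S\right) = - 5 \left(\left(S^{2} + S^{2}\right) + S\right) = - 5 \left(2 S^{2} + S\right) = - 5 \left(S + 2 S^{2}\right) = - 10 S^{2} - 5 S$)
$Z{\left(k \right)} = -60 - k$
$p{\left(-6 \right)} 93 + Z{\left(0 - -2 \right)} = \left(-5\right) \left(-6\right) \left(1 + 2 \left(-6\right)\right) 93 - \left(60 + 2\right) = \left(-5\right) \left(-6\right) \left(1 - 12\right) 93 - 62 = \left(-5\right) \left(-6\right) \left(-11\right) 93 - 62 = \left(-330\right) 93 - 62 = -30690 - 62 = -30752$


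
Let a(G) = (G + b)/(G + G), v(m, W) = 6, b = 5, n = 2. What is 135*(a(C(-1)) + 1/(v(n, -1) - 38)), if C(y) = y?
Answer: -8775/32 ≈ -274.22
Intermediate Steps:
a(G) = (5 + G)/(2*G) (a(G) = (G + 5)/(G + G) = (5 + G)/((2*G)) = (5 + G)*(1/(2*G)) = (5 + G)/(2*G))
135*(a(C(-1)) + 1/(v(n, -1) - 38)) = 135*((½)*(5 - 1)/(-1) + 1/(6 - 38)) = 135*((½)*(-1)*4 + 1/(-32)) = 135*(-2 - 1/32) = 135*(-65/32) = -8775/32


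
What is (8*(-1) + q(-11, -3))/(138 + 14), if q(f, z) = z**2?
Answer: 1/152 ≈ 0.0065789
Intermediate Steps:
(8*(-1) + q(-11, -3))/(138 + 14) = (8*(-1) + (-3)**2)/(138 + 14) = (-8 + 9)/152 = (1/152)*1 = 1/152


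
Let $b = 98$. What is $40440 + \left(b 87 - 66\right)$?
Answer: $48900$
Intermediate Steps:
$40440 + \left(b 87 - 66\right) = 40440 + \left(98 \cdot 87 - 66\right) = 40440 + \left(8526 - 66\right) = 40440 + 8460 = 48900$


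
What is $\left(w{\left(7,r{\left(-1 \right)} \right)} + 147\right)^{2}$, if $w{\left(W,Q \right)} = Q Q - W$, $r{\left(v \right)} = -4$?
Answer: $24336$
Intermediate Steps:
$w{\left(W,Q \right)} = Q^{2} - W$
$\left(w{\left(7,r{\left(-1 \right)} \right)} + 147\right)^{2} = \left(\left(\left(-4\right)^{2} - 7\right) + 147\right)^{2} = \left(\left(16 - 7\right) + 147\right)^{2} = \left(9 + 147\right)^{2} = 156^{2} = 24336$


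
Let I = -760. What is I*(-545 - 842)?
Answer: 1054120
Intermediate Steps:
I*(-545 - 842) = -760*(-545 - 842) = -760*(-1387) = 1054120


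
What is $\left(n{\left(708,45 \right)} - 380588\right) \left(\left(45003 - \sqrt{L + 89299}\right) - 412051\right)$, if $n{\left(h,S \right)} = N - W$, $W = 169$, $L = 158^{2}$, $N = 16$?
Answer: $139750222568 + 380741 \sqrt{114263} \approx 1.3988 \cdot 10^{11}$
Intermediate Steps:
$L = 24964$
$n{\left(h,S \right)} = -153$ ($n{\left(h,S \right)} = 16 - 169 = -153$)
$\left(n{\left(708,45 \right)} - 380588\right) \left(\left(45003 - \sqrt{L + 89299}\right) - 412051\right) = \left(-153 - 380588\right) \left(\left(45003 - \sqrt{24964 + 89299}\right) - 412051\right) = - 380741 \left(\left(45003 - \sqrt{114263}\right) - 412051\right) = - 380741 \left(-367048 - \sqrt{114263}\right) = 139750222568 + 380741 \sqrt{114263}$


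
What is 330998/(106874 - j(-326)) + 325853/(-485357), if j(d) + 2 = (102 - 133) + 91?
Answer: 62922941119/25921946656 ≈ 2.4274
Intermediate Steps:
j(d) = 58 (j(d) = -2 + ((102 - 133) + 91) = -2 + (-31 + 91) = -2 + 60 = 58)
330998/(106874 - j(-326)) + 325853/(-485357) = 330998/(106874 - 1*58) + 325853/(-485357) = 330998/(106874 - 58) + 325853*(-1/485357) = 330998/106816 - 325853/485357 = 330998*(1/106816) - 325853/485357 = 165499/53408 - 325853/485357 = 62922941119/25921946656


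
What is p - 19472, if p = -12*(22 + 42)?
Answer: -20240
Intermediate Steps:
p = -768 (p = -12*64 = -768)
p - 19472 = -768 - 19472 = -20240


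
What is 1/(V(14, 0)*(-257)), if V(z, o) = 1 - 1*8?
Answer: 1/1799 ≈ 0.00055586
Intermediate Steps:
V(z, o) = -7 (V(z, o) = 1 - 8 = -7)
1/(V(14, 0)*(-257)) = 1/(-7*(-257)) = 1/1799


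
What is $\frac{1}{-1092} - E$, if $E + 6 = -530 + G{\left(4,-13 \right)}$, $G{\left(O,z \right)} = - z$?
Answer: $\frac{571115}{1092} \approx 523.0$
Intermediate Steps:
$E = -523$ ($E = -6 - 517 = -523$)
$\frac{1}{-1092} - E = \frac{1}{-1092} - -523 = - \frac{1}{1092} + 523 = \frac{571115}{1092}$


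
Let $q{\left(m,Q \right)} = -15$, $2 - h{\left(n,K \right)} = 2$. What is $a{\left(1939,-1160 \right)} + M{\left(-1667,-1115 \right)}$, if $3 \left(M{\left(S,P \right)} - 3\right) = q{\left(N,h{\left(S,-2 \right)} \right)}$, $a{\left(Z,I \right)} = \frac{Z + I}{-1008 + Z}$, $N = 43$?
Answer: $- \frac{57}{49} \approx -1.1633$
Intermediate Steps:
$h{\left(n,K \right)} = 0$ ($h{\left(n,K \right)} = 2 - 2 = 0$)
$a{\left(Z,I \right)} = \frac{I + Z}{-1008 + Z}$
$M{\left(S,P \right)} = -2$ ($M{\left(S,P \right)} = 3 + \frac{1}{3} \left(-15\right) = 3 - 5 = -2$)
$a{\left(1939,-1160 \right)} + M{\left(-1667,-1115 \right)} = \frac{-1160 + 1939}{-1008 + 1939} - 2 = \frac{1}{931} \cdot 779 - 2 = \frac{41}{49} - 2 = - \frac{57}{49}$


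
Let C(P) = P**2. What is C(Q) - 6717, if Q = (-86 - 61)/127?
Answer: -108316884/16129 ≈ -6715.7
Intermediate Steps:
Q = -147/127 (Q = -147*1/127 = -147/127 ≈ -1.1575)
C(Q) - 6717 = (-147/127)**2 - 6717 = 21609/16129 - 6717 = -108316884/16129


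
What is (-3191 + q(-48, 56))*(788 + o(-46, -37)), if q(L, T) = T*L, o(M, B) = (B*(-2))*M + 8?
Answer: 15332432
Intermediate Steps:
o(M, B) = 8 - 2*B*M (o(M, B) = (-2*B)*M + 8 = -2*B*M + 8 = 8 - 2*B*M)
q(L, T) = L*T
(-3191 + q(-48, 56))*(788 + o(-46, -37)) = (-3191 - 48*56)*(788 + (8 - 2*(-37)*(-46))) = (-3191 - 2688)*(788 + (8 - 3404)) = -5879*(788 - 3396) = -5879*(-2608) = 15332432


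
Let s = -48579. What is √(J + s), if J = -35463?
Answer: 3*I*√9338 ≈ 289.9*I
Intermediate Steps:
√(J + s) = √(-35463 - 48579) = √(-84042) = 3*I*√9338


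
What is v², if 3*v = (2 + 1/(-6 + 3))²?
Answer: 625/729 ≈ 0.85734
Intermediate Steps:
v = 25/27 (v = (2 + 1/(-6 + 3))²/3 = (2 + 1/(-3))²/3 = (2 - ⅓)²/3 = (5/3)²/3 = (⅓)*(25/9) = 25/27 ≈ 0.92593)
v² = (25/27)² = 625/729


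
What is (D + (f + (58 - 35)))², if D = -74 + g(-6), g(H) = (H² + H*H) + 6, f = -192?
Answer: 27225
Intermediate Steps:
g(H) = 6 + 2*H² (g(H) = (H² + H²) + 6 = 2*H² + 6 = 6 + 2*H²)
D = 4 (D = -74 + (6 + 2*(-6)²) = -74 + (6 + 2*36) = -74 + (6 + 72) = -74 + 78 = 4)
(D + (f + (58 - 35)))² = (4 + (-192 + (58 - 35)))² = (4 + (-192 + 23))² = (4 - 169)² = (-165)² = 27225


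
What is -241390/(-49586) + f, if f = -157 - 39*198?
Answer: -195223352/24793 ≈ -7874.1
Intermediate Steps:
f = -7879 (f = -157 - 7722 = -7879)
-241390/(-49586) + f = -241390/(-49586) - 7879 = -241390*(-1/49586) - 7879 = 120695/24793 - 7879 = -195223352/24793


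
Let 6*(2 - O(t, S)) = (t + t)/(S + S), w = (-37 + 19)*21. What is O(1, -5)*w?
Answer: -3843/5 ≈ -768.60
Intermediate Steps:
w = -378 (w = -18*21 = -378)
O(t, S) = 2 - t/(6*S) (O(t, S) = 2 - (t + t)/(6*(S + S)) = 2 - 2*t/(6*(2*S)) = 2 - 2*t*1/(2*S)/6 = 2 - t/(6*S))
O(1, -5)*w = (2 - ⅙*1/(-5))*(-378) = (2 - ⅙*1*(-⅕))*(-378) = (2 + 1/30)*(-378) = (61/30)*(-378) = -3843/5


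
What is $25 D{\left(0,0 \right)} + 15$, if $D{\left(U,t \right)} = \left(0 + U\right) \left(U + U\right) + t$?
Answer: $15$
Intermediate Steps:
$D{\left(U,t \right)} = t + 2 U^{2}$ ($D{\left(U,t \right)} = U 2 U + t = 2 U^{2} + t = t + 2 U^{2}$)
$25 D{\left(0,0 \right)} + 15 = 25 \left(0 + 2 \cdot 0^{2}\right) + 15 = 25 \left(0 + 2 \cdot 0\right) + 15 = 25 \left(0 + 0\right) + 15 = 25 \cdot 0 + 15 = 0 + 15 = 15$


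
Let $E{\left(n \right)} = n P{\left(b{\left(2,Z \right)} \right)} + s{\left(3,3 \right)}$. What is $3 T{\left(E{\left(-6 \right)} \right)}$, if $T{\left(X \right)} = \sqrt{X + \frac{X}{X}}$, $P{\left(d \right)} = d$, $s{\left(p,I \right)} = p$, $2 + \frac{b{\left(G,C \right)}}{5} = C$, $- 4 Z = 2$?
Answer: $3 \sqrt{79} \approx 26.665$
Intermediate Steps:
$Z = - \frac{1}{2}$ ($Z = \left(- \frac{1}{4}\right) 2 = - \frac{1}{2} \approx -0.5$)
$b{\left(G,C \right)} = -10 + 5 C$
$E{\left(n \right)} = 3 - \frac{25 n}{2}$ ($E{\left(n \right)} = n \left(-10 + 5 \left(- \frac{1}{2}\right)\right) + 3 = n \left(-10 - \frac{5}{2}\right) + 3 = n \left(- \frac{25}{2}\right) + 3 = - \frac{25 n}{2} + 3 = 3 - \frac{25 n}{2}$)
$T{\left(X \right)} = \sqrt{1 + X}$ ($T{\left(X \right)} = \sqrt{X + 1} = \sqrt{1 + X}$)
$3 T{\left(E{\left(-6 \right)} \right)} = 3 \sqrt{1 + \left(3 - -75\right)} = 3 \sqrt{1 + \left(3 + 75\right)} = 3 \sqrt{1 + 78} = 3 \sqrt{79}$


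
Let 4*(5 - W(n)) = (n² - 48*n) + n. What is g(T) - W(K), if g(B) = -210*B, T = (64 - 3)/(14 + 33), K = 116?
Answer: 81002/47 ≈ 1723.4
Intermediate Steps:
T = 61/47 ≈ 1.2979
W(n) = 5 - n²/4 + 47*n/4 (W(n) = 5 - ((n² - 48*n) + n)/4 = 5 - (n² - 47*n)/4 = 5 + (-n²/4 + 47*n/4) = 5 - n²/4 + 47*n/4)
g(T) - W(K) = -210*61/47 - (5 - ¼*116² + (47/4)*116) = -12810/47 - (5 - ¼*13456 + 1363) = -12810/47 - (5 - 3364 + 1363) = -12810/47 - 1*(-1996) = -12810/47 + 1996 = 81002/47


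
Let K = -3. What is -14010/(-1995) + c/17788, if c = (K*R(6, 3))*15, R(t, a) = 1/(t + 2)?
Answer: 132905951/18926432 ≈ 7.0222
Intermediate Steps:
R(t, a) = 1/(2 + t)
c = -45/8 (c = -3/(2 + 6)*15 = -3/8*15 = -45/8 ≈ -5.6250)
-14010/(-1995) + c/17788 = -14010/(-1995) - 45/8/17788 = -14010*(-1/1995) - 45/8*1/17788 = 934/133 - 45/142304 = 132905951/18926432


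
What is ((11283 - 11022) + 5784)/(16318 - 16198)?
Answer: 403/8 ≈ 50.375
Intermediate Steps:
((11283 - 11022) + 5784)/(16318 - 16198) = (261 + 5784)/120 = 6045*(1/120) = 403/8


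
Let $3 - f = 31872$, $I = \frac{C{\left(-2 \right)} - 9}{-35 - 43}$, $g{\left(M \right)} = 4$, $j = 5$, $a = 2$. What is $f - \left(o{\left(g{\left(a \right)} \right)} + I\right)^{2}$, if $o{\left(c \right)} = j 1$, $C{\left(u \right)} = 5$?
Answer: $- \frac{48511558}{1521} \approx -31895.0$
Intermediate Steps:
$I = \frac{2}{39}$ ($I = \frac{5 - 9}{-35 - 43} = - \frac{4}{-78} = \left(-4\right) \left(- \frac{1}{78}\right) = \frac{2}{39} \approx 0.051282$)
$f = -31869$ ($f = 3 - 31872 = -31869$)
$o{\left(c \right)} = 5$ ($o{\left(c \right)} = 5 \cdot 1 = 5$)
$f - \left(o{\left(g{\left(a \right)} \right)} + I\right)^{2} = -31869 - \left(5 + \frac{2}{39}\right)^{2} = -31869 - \left(\frac{197}{39}\right)^{2} = -31869 - \frac{38809}{1521} = - \frac{48511558}{1521}$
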